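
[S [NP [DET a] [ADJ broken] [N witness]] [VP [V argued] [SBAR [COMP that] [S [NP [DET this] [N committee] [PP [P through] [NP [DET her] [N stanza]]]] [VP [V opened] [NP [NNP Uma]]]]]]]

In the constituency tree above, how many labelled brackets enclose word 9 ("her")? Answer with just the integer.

Path from the root down to the word: S → VP → SBAR → S → NP → PP → NP → DET. That is 8 enclosing brackets.

8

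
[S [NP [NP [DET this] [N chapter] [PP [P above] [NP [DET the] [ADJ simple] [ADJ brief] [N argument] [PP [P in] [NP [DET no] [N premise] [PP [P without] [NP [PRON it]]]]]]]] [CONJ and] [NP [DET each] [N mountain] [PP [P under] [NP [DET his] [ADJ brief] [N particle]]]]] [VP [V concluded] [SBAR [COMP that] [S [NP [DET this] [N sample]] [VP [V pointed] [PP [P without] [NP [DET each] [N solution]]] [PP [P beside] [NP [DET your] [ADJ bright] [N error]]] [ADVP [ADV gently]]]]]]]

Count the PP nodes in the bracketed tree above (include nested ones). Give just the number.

6

The PP constituents are: [PP above the simple brief argument in no premise without it]; [PP in no premise without it]; [PP without it]; [PP under his brief particle]; [PP without each solution]; [PP beside your bright error]. Total: 6.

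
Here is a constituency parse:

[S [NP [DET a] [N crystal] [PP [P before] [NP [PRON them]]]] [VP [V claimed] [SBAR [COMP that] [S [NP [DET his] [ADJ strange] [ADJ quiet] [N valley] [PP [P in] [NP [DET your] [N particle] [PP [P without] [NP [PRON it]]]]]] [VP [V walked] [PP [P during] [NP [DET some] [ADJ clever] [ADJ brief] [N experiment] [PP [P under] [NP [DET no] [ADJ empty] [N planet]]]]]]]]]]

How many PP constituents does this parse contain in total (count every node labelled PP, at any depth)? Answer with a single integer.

5

Listing each PP by its span: [PP before them]; [PP in your particle without it]; [PP without it]; [PP during some clever brief experiment under no empty planet]; [PP under no empty planet] — that makes 5.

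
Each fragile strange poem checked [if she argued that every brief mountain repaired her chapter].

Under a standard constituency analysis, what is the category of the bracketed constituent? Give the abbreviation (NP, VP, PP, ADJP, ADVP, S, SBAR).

SBAR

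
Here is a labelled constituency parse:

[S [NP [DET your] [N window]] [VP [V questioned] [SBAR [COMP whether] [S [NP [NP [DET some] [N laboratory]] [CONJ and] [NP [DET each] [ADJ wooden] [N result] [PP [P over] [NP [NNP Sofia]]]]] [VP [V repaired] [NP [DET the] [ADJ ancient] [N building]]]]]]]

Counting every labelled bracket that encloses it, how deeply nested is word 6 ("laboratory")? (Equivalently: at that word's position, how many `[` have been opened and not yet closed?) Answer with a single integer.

Path from the root down to the word: S → VP → SBAR → S → NP → NP → N. That is 7 enclosing brackets.

7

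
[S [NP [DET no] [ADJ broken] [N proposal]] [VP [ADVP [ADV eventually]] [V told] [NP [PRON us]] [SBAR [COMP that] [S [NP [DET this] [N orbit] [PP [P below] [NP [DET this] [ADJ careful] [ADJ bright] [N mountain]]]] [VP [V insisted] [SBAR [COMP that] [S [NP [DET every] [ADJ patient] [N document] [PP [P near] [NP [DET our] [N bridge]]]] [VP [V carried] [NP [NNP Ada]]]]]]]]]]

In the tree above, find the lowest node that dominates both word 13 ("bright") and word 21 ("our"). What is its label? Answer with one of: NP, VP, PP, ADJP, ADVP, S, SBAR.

S

The smallest bracket enclosing both words is [S this orbit below this careful bright mountain insisted that every patient document near our bridge carried Ada], so the label is S.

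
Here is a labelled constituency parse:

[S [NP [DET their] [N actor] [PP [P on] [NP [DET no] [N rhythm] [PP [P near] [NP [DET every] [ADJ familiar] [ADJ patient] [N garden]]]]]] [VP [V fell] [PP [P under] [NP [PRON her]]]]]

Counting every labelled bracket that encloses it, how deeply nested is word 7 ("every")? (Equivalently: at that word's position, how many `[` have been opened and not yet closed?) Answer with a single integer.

7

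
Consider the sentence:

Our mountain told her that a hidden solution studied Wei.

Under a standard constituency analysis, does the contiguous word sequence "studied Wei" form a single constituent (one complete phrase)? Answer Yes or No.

Yes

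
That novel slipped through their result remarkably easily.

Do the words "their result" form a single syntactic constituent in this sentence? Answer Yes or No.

Yes

These words form the whole noun phrase headed by "result", so yes — one constituent.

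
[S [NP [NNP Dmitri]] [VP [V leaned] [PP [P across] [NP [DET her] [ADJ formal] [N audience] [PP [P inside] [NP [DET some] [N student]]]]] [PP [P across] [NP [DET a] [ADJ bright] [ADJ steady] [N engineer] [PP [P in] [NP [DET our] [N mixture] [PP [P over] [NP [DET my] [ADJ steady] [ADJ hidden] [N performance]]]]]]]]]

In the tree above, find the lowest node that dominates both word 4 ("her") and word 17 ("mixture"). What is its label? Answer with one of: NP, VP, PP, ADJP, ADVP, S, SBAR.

VP

The smallest bracket enclosing both words is [VP leaned across her formal audience inside some student across a bright steady engineer in our mixture over my steady hidden performance], so the label is VP.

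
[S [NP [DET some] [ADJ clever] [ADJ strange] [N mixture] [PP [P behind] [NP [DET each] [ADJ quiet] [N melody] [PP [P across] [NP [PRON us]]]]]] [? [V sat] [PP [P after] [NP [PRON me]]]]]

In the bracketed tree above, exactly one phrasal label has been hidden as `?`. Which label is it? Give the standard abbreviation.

VP

The `?` node immediately contains: V 'sat', PP. That is the internal structure of a verb phrase, so the label is VP.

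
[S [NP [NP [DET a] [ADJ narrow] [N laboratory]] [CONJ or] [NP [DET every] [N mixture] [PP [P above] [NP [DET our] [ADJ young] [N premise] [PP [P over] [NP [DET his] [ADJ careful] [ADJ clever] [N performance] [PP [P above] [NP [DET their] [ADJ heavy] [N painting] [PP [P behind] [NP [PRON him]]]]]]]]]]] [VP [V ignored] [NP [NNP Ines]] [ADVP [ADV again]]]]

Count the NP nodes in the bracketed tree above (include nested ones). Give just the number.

8

The NP constituents are: [NP a narrow laboratory or every mixture above our young premise over his careful clever performance above their heavy painting behind him]; [NP a narrow laboratory]; [NP every mixture above our young premise over his careful clever performance above their heavy painting behind him]; [NP our young premise over his careful clever performance above their heavy painting behind him]; [NP his careful clever performance above their heavy painting behind him]; [NP their heavy painting behind him] …. Total: 8.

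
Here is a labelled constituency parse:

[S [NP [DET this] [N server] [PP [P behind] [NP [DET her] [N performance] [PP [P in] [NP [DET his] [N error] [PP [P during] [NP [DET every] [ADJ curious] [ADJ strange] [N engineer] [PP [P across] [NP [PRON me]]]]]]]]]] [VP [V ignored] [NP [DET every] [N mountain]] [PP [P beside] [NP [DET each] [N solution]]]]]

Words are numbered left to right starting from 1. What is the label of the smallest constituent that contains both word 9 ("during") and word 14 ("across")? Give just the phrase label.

PP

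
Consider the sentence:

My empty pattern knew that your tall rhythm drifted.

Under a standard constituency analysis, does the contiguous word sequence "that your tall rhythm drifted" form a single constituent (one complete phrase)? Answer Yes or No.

Yes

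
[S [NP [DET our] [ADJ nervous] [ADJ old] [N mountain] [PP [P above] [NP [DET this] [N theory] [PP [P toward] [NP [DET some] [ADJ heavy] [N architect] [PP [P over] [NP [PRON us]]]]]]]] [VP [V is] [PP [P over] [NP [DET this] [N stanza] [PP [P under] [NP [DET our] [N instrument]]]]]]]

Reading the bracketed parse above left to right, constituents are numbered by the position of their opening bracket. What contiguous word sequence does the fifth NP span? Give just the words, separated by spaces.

this stanza under our instrument

In left-to-right order the NP constituents are "our nervous old mountain above this theory toward some heavy architect over us"; "this theory toward some heavy architect over us"; "some heavy architect over us"; "us"; "this stanza under our instrument"; "our instrument". Number 5 is "this stanza under our instrument".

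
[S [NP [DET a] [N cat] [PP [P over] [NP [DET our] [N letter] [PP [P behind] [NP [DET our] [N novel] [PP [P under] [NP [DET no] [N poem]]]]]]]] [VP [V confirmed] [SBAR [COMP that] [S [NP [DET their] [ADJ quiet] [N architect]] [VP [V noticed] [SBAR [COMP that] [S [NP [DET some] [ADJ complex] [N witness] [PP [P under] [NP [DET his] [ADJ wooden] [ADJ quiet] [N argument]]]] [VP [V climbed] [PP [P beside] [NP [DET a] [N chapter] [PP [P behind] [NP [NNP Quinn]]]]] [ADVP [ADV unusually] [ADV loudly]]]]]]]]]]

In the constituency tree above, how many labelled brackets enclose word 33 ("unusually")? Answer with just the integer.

The word sits inside ADV, which is inside ADVP, inside VP, inside S, inside SBAR, inside VP, inside S, inside SBAR, inside VP, inside S — 10 brackets in all.

10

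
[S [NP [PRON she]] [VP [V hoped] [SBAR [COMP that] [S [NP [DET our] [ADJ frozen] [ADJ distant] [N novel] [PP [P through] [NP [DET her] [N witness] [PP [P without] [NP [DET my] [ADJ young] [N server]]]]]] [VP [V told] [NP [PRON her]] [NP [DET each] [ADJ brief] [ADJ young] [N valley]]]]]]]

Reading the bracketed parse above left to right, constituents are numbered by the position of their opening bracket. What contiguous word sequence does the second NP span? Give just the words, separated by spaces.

our frozen distant novel through her witness without my young server

The NP opening brackets appear, in order, over: "she"; "our frozen distant novel through her witness without my young server"; "her witness without my young server"; "my young server"; "her"; "each brief young valley". The second one spans "our frozen distant novel through her witness without my young server".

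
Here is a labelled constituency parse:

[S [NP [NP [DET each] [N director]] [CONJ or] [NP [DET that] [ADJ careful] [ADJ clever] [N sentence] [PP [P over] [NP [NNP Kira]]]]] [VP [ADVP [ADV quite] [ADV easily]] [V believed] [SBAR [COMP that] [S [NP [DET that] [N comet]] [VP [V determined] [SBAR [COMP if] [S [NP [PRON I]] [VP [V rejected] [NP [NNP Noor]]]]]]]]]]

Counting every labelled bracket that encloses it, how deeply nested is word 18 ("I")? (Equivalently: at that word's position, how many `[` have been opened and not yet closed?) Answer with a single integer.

9

The word sits inside PRON, which is inside NP, inside S, inside SBAR, inside VP, inside S, inside SBAR, inside VP, inside S — 9 brackets in all.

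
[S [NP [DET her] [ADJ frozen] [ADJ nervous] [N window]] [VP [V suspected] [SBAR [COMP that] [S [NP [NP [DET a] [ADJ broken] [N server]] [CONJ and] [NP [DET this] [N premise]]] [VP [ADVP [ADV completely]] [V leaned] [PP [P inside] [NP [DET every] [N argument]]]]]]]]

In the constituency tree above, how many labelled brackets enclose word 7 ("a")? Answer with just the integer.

7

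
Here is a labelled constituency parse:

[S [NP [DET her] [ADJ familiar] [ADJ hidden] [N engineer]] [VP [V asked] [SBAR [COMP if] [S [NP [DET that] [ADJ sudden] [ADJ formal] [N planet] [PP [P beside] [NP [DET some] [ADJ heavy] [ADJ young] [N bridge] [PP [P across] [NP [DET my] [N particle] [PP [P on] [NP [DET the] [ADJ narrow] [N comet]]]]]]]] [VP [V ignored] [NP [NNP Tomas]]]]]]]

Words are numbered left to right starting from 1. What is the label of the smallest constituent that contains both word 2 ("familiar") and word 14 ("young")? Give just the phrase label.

S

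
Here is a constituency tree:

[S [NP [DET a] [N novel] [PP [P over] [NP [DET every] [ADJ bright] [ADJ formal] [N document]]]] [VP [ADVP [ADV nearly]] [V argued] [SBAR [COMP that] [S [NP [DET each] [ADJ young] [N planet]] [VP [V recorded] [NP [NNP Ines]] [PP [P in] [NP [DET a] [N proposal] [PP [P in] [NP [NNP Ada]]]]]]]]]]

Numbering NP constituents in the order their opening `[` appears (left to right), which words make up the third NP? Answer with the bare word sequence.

each young planet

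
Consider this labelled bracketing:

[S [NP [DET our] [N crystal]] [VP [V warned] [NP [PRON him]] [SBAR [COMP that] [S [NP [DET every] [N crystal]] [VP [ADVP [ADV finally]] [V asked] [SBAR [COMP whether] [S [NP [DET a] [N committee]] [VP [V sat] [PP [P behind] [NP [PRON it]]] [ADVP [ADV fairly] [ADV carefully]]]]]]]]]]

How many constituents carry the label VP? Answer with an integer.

3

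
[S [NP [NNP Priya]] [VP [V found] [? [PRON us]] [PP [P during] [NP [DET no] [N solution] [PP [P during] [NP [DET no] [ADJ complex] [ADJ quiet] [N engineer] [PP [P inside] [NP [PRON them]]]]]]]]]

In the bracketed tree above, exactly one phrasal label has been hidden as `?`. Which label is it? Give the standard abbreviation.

NP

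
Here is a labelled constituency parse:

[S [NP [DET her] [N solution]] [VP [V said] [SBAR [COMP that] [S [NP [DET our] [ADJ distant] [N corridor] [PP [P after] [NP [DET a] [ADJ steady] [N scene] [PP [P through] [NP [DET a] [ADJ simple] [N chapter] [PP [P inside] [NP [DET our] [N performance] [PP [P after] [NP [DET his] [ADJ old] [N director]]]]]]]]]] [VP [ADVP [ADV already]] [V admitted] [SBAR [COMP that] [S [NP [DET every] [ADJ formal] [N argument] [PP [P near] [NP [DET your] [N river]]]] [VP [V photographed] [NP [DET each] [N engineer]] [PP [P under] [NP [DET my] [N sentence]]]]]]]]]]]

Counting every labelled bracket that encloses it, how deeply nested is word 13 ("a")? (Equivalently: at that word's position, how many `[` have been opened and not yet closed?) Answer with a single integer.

10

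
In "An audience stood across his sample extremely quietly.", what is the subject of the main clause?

an audience

The subject of the main clause is the NP immediately before the verb "stood": "an audience".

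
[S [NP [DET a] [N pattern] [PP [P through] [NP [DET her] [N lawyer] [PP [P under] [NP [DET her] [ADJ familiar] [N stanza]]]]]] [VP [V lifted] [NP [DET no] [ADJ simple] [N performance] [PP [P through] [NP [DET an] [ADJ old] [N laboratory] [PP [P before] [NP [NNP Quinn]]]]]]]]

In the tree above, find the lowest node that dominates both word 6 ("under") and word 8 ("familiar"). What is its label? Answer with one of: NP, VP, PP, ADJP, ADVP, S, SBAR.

Word 6 lies under S → NP → PP → NP → PP → P; word 8 lies under S → NP → PP → NP → PP → NP → ADJ. The lowest shared node is the PP.

PP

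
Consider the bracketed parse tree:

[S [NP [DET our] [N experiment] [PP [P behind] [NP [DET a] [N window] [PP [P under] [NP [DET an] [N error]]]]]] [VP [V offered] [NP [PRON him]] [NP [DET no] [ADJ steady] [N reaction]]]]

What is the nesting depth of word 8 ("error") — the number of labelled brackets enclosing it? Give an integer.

7

Path from the root down to the word: S → NP → PP → NP → PP → NP → N. That is 7 enclosing brackets.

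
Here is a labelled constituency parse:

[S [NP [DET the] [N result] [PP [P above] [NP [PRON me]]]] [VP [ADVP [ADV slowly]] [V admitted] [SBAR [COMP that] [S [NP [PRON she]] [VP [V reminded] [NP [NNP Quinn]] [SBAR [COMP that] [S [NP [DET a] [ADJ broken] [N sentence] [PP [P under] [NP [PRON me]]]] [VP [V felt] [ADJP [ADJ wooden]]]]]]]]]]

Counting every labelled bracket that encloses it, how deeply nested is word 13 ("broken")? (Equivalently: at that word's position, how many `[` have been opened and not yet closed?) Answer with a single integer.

9

The word sits inside ADJ, which is inside NP, inside S, inside SBAR, inside VP, inside S, inside SBAR, inside VP, inside S — 9 brackets in all.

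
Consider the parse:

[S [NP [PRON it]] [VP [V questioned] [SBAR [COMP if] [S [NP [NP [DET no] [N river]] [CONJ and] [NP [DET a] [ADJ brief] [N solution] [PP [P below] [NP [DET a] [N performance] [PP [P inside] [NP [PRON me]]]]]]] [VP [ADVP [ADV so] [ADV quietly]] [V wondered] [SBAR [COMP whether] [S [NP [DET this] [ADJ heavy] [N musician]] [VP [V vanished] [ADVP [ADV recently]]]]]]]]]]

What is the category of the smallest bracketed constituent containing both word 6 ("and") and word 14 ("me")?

NP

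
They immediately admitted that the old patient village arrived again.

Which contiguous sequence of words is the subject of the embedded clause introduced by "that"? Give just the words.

the old patient village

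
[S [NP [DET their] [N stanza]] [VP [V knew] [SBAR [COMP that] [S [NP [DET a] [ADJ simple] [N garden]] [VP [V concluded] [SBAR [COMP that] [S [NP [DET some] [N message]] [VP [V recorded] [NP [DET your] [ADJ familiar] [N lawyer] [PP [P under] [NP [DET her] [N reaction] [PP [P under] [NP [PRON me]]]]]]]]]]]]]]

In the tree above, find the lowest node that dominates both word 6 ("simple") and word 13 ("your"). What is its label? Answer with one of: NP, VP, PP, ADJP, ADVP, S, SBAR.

S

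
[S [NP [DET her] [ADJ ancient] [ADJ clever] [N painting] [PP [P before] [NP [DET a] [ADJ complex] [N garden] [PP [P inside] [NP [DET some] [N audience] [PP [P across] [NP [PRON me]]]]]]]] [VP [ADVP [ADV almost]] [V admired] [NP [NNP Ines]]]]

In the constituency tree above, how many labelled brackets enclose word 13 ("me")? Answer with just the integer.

9

Counting open brackets not yet closed at "me": [S [NP [PP [NP [PP [NP [PP [NP [PRON = 9.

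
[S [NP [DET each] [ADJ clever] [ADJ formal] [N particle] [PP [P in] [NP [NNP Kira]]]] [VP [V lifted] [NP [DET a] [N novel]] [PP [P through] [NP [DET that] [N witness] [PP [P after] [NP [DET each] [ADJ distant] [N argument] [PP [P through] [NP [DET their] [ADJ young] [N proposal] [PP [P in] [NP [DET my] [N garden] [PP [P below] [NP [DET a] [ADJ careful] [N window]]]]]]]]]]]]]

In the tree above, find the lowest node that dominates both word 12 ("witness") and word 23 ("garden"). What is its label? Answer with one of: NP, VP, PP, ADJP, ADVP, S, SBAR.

NP

Word 12 lies under S → VP → PP → NP → N; word 23 lies under S → VP → PP → NP → PP → NP → PP → NP → PP → NP → N. The lowest shared node is the NP.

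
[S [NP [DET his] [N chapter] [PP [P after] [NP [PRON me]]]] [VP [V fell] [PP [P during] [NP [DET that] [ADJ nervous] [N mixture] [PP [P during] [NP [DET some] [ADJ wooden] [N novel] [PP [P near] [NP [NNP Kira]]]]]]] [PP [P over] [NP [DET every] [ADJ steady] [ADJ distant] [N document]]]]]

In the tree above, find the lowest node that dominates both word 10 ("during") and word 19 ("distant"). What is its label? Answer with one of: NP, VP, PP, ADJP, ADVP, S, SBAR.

VP

The smallest bracket enclosing both words is [VP fell during that nervous mixture during some wooden novel near Kira over every steady distant document], so the label is VP.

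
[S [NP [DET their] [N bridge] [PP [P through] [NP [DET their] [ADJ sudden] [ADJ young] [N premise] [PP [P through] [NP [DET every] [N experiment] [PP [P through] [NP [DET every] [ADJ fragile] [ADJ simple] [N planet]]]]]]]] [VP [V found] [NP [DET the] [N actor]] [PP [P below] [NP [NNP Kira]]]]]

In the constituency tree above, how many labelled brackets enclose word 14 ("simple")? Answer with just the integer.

9

Path from the root down to the word: S → NP → PP → NP → PP → NP → PP → NP → ADJ. That is 9 enclosing brackets.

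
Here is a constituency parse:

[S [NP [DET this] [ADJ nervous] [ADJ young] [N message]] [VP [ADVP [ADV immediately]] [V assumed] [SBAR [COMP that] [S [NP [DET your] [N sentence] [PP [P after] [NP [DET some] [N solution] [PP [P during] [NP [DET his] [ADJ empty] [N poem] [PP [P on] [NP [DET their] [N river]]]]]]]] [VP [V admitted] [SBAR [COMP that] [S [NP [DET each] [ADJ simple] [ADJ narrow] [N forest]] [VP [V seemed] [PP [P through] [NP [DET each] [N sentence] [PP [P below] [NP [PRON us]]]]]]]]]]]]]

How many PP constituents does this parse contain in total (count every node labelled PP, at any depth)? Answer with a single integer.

5

Scanning left to right, an opening `[PP` appears at word positions 10, 13, 17, 27, 30 — 5 in total.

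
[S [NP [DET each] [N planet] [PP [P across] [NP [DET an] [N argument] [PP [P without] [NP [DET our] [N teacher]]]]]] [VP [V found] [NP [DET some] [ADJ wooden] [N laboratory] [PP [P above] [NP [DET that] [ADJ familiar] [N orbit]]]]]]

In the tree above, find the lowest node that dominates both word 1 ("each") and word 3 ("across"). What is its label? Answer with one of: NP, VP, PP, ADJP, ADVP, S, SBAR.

NP

Word 1 lies under S → NP → DET; word 3 lies under S → NP → PP → P. The lowest shared node is the NP.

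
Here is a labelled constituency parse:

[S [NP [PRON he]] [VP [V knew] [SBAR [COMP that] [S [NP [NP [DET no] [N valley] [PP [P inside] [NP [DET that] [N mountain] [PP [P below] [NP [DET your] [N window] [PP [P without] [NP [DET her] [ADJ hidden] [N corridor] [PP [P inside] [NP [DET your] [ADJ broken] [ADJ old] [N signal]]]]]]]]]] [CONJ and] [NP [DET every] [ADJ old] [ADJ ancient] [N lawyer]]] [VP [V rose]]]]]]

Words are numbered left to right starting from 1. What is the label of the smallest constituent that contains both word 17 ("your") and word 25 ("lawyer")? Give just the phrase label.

NP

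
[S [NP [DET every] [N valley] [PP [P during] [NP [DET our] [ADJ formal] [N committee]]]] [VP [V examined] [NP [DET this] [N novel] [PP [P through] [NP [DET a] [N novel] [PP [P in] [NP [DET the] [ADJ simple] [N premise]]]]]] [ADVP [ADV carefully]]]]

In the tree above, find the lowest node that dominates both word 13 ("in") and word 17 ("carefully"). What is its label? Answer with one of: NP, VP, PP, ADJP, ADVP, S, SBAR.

Word 13 lies under S → VP → NP → PP → NP → PP → P; word 17 lies under S → VP → ADVP → ADV. The lowest shared node is the VP.

VP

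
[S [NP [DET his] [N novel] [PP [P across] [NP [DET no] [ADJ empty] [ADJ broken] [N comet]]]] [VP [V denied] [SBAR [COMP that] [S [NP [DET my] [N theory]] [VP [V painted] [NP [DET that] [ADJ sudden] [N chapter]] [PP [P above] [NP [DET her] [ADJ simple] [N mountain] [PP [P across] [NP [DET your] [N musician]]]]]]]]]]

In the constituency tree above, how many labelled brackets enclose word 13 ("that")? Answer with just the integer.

7

The word sits inside DET, which is inside NP, inside VP, inside S, inside SBAR, inside VP, inside S — 7 brackets in all.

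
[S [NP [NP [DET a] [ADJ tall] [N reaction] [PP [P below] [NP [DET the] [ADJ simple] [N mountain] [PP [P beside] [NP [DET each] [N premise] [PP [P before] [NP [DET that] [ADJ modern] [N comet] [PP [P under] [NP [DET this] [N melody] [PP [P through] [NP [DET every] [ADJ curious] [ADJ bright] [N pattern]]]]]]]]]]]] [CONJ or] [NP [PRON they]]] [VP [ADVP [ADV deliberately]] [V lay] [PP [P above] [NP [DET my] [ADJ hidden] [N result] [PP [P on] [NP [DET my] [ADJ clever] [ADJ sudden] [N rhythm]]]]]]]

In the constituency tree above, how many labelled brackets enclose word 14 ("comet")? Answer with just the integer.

The word sits inside N, which is inside NP, inside PP, inside NP, inside PP, inside NP, inside PP, inside NP, inside NP, inside S — 10 brackets in all.

10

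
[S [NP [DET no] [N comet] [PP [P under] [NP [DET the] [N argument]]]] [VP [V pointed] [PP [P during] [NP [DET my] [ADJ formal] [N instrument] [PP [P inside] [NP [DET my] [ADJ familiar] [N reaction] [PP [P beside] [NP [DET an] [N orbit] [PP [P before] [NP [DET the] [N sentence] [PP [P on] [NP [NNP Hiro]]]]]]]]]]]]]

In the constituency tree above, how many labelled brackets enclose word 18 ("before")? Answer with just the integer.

10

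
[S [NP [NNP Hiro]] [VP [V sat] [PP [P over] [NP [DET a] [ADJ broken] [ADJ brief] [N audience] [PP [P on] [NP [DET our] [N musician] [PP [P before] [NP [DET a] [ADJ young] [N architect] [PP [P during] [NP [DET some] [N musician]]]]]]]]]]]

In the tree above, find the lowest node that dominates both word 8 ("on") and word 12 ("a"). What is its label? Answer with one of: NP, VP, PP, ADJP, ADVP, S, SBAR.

PP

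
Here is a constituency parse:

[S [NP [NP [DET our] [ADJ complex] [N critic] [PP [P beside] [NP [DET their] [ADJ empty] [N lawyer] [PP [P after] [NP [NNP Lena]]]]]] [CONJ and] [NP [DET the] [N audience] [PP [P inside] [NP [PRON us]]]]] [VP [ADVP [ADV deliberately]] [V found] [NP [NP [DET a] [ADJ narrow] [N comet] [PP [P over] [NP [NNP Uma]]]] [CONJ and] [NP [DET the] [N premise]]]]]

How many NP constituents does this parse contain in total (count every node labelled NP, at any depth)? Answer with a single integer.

10

Scanning left to right, an opening `[NP` appears at word positions 1, 1, 5, 9, 11, 14, 17, 17, 21, 23 — 10 in total.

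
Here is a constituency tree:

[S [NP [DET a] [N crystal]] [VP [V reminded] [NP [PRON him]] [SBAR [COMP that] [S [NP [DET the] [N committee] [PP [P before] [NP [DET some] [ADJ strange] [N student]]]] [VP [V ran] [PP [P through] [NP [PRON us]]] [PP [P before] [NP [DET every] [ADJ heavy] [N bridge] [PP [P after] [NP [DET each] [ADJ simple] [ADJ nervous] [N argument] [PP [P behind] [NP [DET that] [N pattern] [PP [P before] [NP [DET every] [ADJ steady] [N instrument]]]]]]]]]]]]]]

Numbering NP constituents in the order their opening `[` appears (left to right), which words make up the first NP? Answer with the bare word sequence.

a crystal

In left-to-right order the NP constituents are "a crystal"; "him"; "the committee before some strange student"; "some strange student"; "us"; "every heavy bridge after each simple nervous argument behind that pattern before every steady instrument"; "each simple nervous argument behind that pattern before every steady instrument"; "that pattern before every steady instrument"; "every steady instrument". Number 1 is "a crystal".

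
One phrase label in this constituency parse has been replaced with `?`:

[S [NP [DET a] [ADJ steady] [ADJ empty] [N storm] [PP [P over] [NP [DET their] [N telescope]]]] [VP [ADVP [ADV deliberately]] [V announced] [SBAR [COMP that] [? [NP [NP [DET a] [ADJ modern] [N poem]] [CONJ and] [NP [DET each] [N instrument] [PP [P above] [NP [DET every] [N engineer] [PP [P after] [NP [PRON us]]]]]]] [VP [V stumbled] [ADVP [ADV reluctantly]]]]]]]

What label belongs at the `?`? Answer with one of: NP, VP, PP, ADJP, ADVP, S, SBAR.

S

Looking at what the `?` directly dominates — NP, VP — this is a clause (S).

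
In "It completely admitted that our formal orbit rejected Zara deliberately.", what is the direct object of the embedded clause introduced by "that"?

Zara

The verb of the embedded clause introduced by "that" is "rejected"; its direct object is the NP "Zara".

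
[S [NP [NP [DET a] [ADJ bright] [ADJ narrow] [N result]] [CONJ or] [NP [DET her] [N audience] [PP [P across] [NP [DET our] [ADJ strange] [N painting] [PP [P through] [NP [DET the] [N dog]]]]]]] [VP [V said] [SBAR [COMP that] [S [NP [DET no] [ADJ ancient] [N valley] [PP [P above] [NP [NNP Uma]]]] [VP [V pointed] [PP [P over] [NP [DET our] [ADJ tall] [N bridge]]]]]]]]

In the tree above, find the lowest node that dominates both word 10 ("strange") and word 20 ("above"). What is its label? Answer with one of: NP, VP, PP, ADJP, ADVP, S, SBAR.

S

Word 10 lies under S → NP → NP → PP → NP → ADJ; word 20 lies under S → VP → SBAR → S → NP → PP → P. The lowest shared node is the S.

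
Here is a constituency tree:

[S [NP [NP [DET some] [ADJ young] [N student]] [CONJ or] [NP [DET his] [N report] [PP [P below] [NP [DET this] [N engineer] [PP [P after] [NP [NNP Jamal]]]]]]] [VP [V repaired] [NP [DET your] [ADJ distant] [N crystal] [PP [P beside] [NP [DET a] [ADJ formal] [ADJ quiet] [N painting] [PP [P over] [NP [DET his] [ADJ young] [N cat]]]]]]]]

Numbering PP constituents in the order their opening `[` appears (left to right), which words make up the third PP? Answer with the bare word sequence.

beside a formal quiet painting over his young cat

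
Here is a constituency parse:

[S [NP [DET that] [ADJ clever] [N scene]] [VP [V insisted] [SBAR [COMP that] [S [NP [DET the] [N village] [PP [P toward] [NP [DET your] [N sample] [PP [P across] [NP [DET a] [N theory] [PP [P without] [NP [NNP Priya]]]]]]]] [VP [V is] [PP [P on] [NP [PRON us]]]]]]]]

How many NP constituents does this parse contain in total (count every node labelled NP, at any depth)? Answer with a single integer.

6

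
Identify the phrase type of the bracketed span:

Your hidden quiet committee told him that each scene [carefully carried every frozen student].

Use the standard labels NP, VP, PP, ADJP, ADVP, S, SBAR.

VP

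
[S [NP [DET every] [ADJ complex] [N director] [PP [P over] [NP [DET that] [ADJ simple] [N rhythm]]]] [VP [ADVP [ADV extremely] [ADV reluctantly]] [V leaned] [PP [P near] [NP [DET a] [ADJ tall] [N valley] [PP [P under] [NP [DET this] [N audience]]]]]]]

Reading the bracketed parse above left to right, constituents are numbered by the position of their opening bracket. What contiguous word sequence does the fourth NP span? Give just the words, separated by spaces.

In left-to-right order the NP constituents are "every complex director over that simple rhythm"; "that simple rhythm"; "a tall valley under this audience"; "this audience". Number 4 is "this audience".

this audience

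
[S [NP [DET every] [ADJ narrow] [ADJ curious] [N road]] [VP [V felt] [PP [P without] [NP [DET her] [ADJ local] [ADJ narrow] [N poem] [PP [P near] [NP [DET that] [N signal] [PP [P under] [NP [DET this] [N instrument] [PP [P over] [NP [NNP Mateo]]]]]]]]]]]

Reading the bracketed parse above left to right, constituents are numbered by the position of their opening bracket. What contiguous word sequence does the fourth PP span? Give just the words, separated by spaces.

In left-to-right order the PP constituents are "without her local narrow poem near that signal under this instrument over Mateo"; "near that signal under this instrument over Mateo"; "under this instrument over Mateo"; "over Mateo". Number 4 is "over Mateo".

over Mateo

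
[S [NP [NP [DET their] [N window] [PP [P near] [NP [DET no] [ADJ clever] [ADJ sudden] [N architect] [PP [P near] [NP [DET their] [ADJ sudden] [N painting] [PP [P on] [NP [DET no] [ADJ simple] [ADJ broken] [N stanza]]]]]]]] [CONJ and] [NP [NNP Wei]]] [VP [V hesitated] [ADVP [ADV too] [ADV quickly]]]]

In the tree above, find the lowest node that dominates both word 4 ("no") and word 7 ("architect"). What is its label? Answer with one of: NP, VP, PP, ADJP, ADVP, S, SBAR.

NP

Both words fall inside [NP no clever sudden architect near their sudden painting on no simple broken stanza] (words 4–16), and no smaller constituent contains them both. Label: NP.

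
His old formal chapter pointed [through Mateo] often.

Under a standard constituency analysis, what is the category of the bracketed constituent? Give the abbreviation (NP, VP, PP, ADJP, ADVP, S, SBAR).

PP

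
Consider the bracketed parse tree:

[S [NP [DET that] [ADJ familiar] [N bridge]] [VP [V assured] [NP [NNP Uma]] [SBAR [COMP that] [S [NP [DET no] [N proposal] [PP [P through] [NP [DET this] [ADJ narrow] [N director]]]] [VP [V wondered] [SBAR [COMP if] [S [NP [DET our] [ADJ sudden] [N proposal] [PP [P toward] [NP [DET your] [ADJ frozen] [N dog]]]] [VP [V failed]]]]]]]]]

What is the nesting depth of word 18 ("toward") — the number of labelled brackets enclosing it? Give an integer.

10

Counting open brackets not yet closed at "toward": [S [VP [SBAR [S [VP [SBAR [S [NP [PP [P = 10.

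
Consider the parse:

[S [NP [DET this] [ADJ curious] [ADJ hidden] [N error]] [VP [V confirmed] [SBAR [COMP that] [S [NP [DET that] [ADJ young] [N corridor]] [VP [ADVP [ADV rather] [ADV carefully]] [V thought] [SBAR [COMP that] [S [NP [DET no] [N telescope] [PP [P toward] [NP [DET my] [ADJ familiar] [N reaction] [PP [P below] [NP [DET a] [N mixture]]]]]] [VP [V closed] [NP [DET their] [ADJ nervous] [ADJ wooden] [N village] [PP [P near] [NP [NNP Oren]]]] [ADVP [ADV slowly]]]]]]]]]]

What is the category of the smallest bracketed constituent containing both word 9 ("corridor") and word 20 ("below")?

S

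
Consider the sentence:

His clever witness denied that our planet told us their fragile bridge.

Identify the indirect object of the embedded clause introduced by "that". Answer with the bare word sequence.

us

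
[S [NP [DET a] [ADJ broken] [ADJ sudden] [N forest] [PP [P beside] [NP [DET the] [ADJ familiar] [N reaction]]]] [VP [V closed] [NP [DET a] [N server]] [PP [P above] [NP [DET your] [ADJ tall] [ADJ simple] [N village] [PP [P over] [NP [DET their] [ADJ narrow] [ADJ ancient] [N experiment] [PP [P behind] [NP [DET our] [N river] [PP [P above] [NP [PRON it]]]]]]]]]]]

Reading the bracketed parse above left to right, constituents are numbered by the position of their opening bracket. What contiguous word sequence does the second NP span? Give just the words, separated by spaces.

Opening `[NP` markers occur at word positions 1, 6, 10, 13, 18, 23, 26; the second of these opens the constituent [NP the familiar reaction].

the familiar reaction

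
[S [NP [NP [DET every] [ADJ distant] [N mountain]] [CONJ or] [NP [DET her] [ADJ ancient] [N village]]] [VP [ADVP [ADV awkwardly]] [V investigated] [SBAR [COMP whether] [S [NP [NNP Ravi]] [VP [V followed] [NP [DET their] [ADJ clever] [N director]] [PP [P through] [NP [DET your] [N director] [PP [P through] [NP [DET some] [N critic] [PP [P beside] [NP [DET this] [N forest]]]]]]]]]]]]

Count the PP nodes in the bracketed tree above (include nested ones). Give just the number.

3

The PP constituents are: [PP through your director through some critic beside this forest]; [PP through some critic beside this forest]; [PP beside this forest]. Total: 3.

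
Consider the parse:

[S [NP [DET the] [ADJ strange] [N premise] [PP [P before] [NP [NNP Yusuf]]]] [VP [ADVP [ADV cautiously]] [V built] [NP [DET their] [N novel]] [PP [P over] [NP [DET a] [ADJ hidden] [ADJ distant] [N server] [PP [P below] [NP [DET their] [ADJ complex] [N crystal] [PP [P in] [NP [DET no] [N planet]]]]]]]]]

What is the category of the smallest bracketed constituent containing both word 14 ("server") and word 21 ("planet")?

NP

Word 14 lies under S → VP → PP → NP → N; word 21 lies under S → VP → PP → NP → PP → NP → PP → NP → N. The lowest shared node is the NP.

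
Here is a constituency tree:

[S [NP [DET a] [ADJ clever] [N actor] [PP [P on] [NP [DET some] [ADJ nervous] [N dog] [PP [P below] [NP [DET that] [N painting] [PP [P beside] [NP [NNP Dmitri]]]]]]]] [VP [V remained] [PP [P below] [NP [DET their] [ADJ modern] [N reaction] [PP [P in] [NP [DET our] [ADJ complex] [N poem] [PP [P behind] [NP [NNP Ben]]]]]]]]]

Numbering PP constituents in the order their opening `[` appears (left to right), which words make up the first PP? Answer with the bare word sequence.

on some nervous dog below that painting beside Dmitri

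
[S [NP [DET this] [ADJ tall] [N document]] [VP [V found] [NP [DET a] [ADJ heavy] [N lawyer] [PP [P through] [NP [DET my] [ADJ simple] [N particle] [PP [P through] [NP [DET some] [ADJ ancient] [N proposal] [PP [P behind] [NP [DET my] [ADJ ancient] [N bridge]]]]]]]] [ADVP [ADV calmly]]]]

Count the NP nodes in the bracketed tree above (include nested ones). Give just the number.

Listing each NP by its span: [NP this tall document]; [NP a heavy lawyer through my simple particle through some ancient proposal behind my ancient bridge]; [NP my simple particle through some ancient proposal behind my ancient bridge]; [NP some ancient proposal behind my ancient bridge]; [NP my ancient bridge] — that makes 5.

5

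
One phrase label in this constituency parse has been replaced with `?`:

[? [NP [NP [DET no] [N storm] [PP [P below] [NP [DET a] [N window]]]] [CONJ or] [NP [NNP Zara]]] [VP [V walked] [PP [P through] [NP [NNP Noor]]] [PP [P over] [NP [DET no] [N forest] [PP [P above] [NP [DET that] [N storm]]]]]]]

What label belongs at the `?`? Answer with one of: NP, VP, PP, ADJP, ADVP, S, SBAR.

S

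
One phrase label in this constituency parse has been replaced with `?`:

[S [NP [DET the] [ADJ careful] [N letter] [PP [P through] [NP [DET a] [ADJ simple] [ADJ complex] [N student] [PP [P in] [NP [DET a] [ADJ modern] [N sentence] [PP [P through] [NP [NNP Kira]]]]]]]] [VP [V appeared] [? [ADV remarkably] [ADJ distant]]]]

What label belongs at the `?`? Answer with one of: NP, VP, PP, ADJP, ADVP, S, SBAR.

A constituent whose immediate children are ADV 'remarkably', ADJ 'distant' is an adjective phrase: ADJP.

ADJP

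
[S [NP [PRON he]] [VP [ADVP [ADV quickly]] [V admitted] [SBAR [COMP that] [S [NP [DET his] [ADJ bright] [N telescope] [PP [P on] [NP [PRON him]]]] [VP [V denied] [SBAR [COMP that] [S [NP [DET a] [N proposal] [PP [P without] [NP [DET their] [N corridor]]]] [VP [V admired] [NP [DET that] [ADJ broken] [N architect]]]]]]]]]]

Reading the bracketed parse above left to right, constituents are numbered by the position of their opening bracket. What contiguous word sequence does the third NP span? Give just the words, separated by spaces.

Opening `[NP` markers occur at word positions 1, 5, 9, 12, 15, 18; the third of these opens the constituent [NP him].

him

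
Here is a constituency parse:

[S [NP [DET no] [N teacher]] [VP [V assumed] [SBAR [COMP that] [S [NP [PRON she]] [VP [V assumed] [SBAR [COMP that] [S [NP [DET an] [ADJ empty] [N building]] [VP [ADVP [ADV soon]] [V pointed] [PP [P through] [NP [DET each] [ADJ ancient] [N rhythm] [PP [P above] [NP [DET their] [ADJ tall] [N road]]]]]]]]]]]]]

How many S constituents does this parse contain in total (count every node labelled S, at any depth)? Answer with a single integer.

3

Listing each S by its span: [S no teacher assumed that she assumed that an empty building soon pointed through each ancient rhythm above their tall road]; [S she assumed that an empty building soon pointed through each ancient rhythm above their tall road]; [S an empty building soon pointed through each ancient rhythm above their tall road] — that makes 3.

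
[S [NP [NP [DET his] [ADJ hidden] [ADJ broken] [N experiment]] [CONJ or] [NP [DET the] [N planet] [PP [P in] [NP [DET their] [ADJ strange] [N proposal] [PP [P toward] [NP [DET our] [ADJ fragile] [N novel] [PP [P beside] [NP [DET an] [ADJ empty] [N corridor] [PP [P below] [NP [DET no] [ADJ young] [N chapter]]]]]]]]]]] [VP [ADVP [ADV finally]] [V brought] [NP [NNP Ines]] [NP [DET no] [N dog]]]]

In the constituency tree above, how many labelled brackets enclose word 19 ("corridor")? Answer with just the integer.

10

Counting open brackets not yet closed at "corridor": [S [NP [NP [PP [NP [PP [NP [PP [NP [N = 10.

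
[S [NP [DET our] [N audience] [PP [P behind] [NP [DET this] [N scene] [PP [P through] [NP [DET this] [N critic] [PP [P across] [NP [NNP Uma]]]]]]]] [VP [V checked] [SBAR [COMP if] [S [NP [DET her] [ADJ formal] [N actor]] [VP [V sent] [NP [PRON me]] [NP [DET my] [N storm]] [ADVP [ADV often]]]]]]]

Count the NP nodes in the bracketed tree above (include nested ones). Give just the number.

7

Listing each NP by its span: [NP our audience behind this scene through this critic across Uma]; [NP this scene through this critic across Uma]; [NP this critic across Uma]; [NP Uma]; [NP her formal actor]; [NP me] … — that makes 7.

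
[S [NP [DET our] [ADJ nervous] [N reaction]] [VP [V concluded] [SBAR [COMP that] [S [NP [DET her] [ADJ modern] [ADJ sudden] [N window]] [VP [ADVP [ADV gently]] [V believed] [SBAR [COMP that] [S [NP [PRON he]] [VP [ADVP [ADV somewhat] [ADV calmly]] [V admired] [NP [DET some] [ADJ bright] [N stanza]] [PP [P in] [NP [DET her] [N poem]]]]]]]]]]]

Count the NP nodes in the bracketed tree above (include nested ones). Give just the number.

Scanning left to right, an opening `[NP` appears at word positions 1, 6, 13, 17, 21 — 5 in total.

5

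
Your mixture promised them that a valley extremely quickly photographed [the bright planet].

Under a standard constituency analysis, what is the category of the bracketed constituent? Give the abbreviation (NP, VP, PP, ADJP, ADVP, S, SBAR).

NP

"planet" is the head of the bracketed span, so the span is a noun phrase: NP.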